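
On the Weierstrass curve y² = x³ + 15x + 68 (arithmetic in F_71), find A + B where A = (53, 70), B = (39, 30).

(53, 70) + (39, 30). λ = (30 - 70)/(39 - 53) ≡ 31/57 mod 71. 57⁻¹ ≡ 5 (mod 71) since 57·5 = 285 ≡ 1, so λ ≡ 13.
  x = λ² - 53 - 39 = 169 - 92 ≡ 6; y = λ·(53 - 6) - 70 ≡ 44. → (6, 44)

(6, 44)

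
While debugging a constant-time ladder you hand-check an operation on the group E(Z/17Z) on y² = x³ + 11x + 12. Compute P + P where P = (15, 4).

(12, 11)

tangent at (15, 4): λ = (3·15² + 11)/(2·4) ≡ 6/8. 8⁻¹ ≡ 15 (mod 17), so λ ≡ 6·15 ≡ 5.
  x = λ² - 15 - 15 = 25 - 30 ≡ 12; y = λ·(15 - 12) - 4 ≡ 11. → (12, 11)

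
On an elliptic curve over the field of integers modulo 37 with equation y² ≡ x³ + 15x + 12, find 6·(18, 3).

Write Q = (18, 3).
Double-and-add on 6 = (110)₂. Start with Q = (18, 3) for the leading 1-bit.
double: tangent at (18, 3): λ = (3·18² + 15)/(2·3) ≡ 25/6. 6⁻¹ ≡ 31 (mod 37) since 6·31 = 186 ≡ 1, so λ ≡ 25·31 ≡ 35.
  x = λ² - 18 - 18 = 1225 - 36 ≡ 5; y = λ·(18 - 5) - 3 ≡ 8. → (5, 8)
add Q: (5, 8) + (18, 3). λ = (3 - 8)/(18 - 5) ≡ 32/13 mod 37. 13⁻¹ ≡ 20 (mod 37) since 13·20 = 260 ≡ 1, so λ ≡ 11.
  x = λ² - 5 - 18 = 121 - 23 ≡ 24; y = λ·(5 - 24) - 8 ≡ 5. → (24, 5)
double: tangent at (24, 5): λ = (3·24² + 15)/(2·5) ≡ 4/10. 10⁻¹ ≡ 26 (mod 37), so λ ≡ 4·26 ≡ 30.
  x = λ² - 24 - 24 = 900 - 48 ≡ 1; y = λ·(24 - 1) - 5 ≡ 19. → (1, 19)

(1, 19)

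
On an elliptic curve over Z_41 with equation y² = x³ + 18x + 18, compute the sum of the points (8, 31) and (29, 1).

(8, 31) + (29, 1). λ = (1 - 31)/(29 - 8) ≡ 11/21 mod 41. 21⁻¹ ≡ 2 (mod 41), so λ ≡ 22.
  x = λ² - 8 - 29 = 484 - 37 ≡ 37; y = λ·(8 - 37) - 31 ≡ 28. → (37, 28)

(37, 28)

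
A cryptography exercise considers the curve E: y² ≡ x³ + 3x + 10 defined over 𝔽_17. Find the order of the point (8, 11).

7

2P: tangent at (8, 11): λ = (3·8² + 3)/(2·11) ≡ 8/5. 5⁻¹ ≡ 7 (mod 17), so λ ≡ 8·7 ≡ 5.
  x = λ² - 8 - 8 = 25 - 16 ≡ 9; y = λ·(8 - 9) - 11 ≡ 1. → (9, 1)
3P: (9, 1) + (8, 11). λ = (11 - 1)/(8 - 9) ≡ 10/16 mod 17. 16⁻¹ ≡ 16 (mod 17), so λ ≡ 7.
  x = λ² - 9 - 8 = 49 - 17 ≡ 15; y = λ·(9 - 15) - 1 ≡ 8. → (15, 8)
4P: (15, 8) + (8, 11). λ = (11 - 8)/(8 - 15) ≡ 3/10 mod 17. 10⁻¹ ≡ 12 (mod 17), so λ ≡ 2.
  x = λ² - 15 - 8 = 4 - 23 ≡ 15; y = λ·(15 - 15) - 8 ≡ 9. → (15, 9)
5P: (15, 9) + (8, 11). λ = (11 - 9)/(8 - 15) ≡ 2/10 mod 17. 10⁻¹ ≡ 12 (mod 17), so λ ≡ 7.
  x = λ² - 15 - 8 = 49 - 23 ≡ 9; y = λ·(15 - 9) - 9 ≡ 16. → (9, 16)
6P: (9, 16) + (8, 11). λ = (11 - 16)/(8 - 9) ≡ 12/16 mod 17. 16⁻¹ ≡ 16 (mod 17) since 16·16 = 256 ≡ 1, so λ ≡ 5.
  x = λ² - 9 - 8 = 25 - 17 ≡ 8; y = λ·(9 - 8) - 16 ≡ 6. → (8, 6)
7P: (8, 6) + (8, 11): same x and y₁ ≡ -y₂, so the sum is 𝒪.
7P = 𝒪, so the order is 7.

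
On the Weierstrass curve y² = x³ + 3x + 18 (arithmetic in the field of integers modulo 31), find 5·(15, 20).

Write P = (15, 20).
Double-and-add on 5 = (101)₂. Start with P = (15, 20) for the leading 1-bit.
double: tangent at (15, 20): λ = (3·15² + 3)/(2·20) ≡ 27/9. 9⁻¹ ≡ 7 (mod 31) since 9·7 = 63 ≡ 1, so λ ≡ 27·7 ≡ 3.
  x = λ² - 15 - 15 = 9 - 30 ≡ 10; y = λ·(15 - 10) - 20 ≡ 26. → (10, 26)
double: tangent at (10, 26): λ = (3·10² + 3)/(2·26) ≡ 24/21. 21⁻¹ ≡ 3 (mod 31) since 21·3 = 63 ≡ 1, so λ ≡ 24·3 ≡ 10.
  x = λ² - 10 - 10 = 100 - 20 ≡ 18; y = λ·(10 - 18) - 26 ≡ 18. → (18, 18)
add P: (18, 18) + (15, 20). λ = (20 - 18)/(15 - 18) ≡ 2/28 mod 31. 28⁻¹ ≡ 10 (mod 31), so λ ≡ 20.
  x = λ² - 18 - 15 = 400 - 33 ≡ 26; y = λ·(18 - 26) - 18 ≡ 8. → (26, 8)

(26, 8)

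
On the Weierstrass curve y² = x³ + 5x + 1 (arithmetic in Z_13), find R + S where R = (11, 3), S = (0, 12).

(6, 0)

(11, 3) + (0, 12). λ = (12 - 3)/(0 - 11) ≡ 9/2 mod 13. 2⁻¹ ≡ 7 (mod 13), so λ ≡ 11.
  x = λ² - 11 - 0 = 121 - 11 ≡ 6; y = λ·(11 - 6) - 3 ≡ 0. → (6, 0)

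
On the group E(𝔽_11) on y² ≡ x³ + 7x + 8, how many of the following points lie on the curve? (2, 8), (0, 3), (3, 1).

1

(2, 8): 8² ≡ 9, rhs ≡ 8 → off.
(0, 3): 3² ≡ 9, rhs ≡ 8 → off.
(3, 1): 1² ≡ 1, rhs ≡ 1 → on.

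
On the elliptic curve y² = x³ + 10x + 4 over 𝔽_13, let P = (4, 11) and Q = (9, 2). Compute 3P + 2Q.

(7, 1)

First 3P:
Repeated addition: build up to 3P.
2P: tangent at (4, 11): λ = (3·4² + 10)/(2·11) ≡ 6/9. 9⁻¹ ≡ 3 (mod 13), so λ ≡ 6·3 ≡ 5.
  x = λ² - 4 - 4 = 25 - 8 ≡ 4; y = λ·(4 - 4) - 11 ≡ 2. → (4, 2)
3P: (4, 2) + (4, 11): same x and y₁ ≡ -y₂, so the sum is O.
3P = O.
Next 2Q:
Repeated addition: build up to 2Q.
2Q: tangent at (9, 2): λ = (3·9² + 10)/(2·2) ≡ 6/4. 4⁻¹ ≡ 10 (mod 13) since 4·10 = 40 ≡ 1, so λ ≡ 6·10 ≡ 8.
  x = λ² - 9 - 9 = 64 - 18 ≡ 7; y = λ·(9 - 7) - 2 ≡ 1. → (7, 1)
2Q = (7, 1).
Finally 3P + 2Q:
O + (7, 1) = (7, 1) (identity).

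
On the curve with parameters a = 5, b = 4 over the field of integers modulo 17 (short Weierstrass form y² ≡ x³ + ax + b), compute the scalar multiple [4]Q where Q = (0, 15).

Double-and-add on 4 = (100)₂. Start with Q = (0, 15) for the leading 1-bit.
double: tangent at (0, 15): λ = (3·0² + 5)/(2·15) ≡ 5/13. 13⁻¹ ≡ 4 (mod 17), so λ ≡ 5·4 ≡ 3.
  x = λ² - 0 - 0 = 9 - 0 ≡ 9; y = λ·(0 - 9) - 15 ≡ 9. → (9, 9)
double: tangent at (9, 9): λ = (3·9² + 5)/(2·9) ≡ 10/1. 1⁻¹ ≡ 1 (mod 17), so λ ≡ 10·1 ≡ 10.
  x = λ² - 9 - 9 = 100 - 18 ≡ 14; y = λ·(9 - 14) - 9 ≡ 9. → (14, 9)

(14, 9)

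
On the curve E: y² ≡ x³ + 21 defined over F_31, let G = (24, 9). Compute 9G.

(24, 22)

Double-and-add on 9 = (1001)₂. Start with G = (24, 9) for the leading 1-bit.
double: tangent at (24, 9): λ = (3·24² + 0)/(2·9) ≡ 23/18. 18⁻¹ ≡ 19 (mod 31) since 18·19 = 342 ≡ 1, so λ ≡ 23·19 ≡ 3.
  x = λ² - 24 - 24 = 9 - 48 ≡ 23; y = λ·(24 - 23) - 9 ≡ 25. → (23, 25)
double: tangent at (23, 25): λ = (3·23² + 0)/(2·25) ≡ 6/19. 19⁻¹ ≡ 18 (mod 31), so λ ≡ 6·18 ≡ 15.
  x = λ² - 23 - 23 = 225 - 46 ≡ 24; y = λ·(23 - 24) - 25 ≡ 22. → (24, 22)
double: tangent at (24, 22): λ = (3·24² + 0)/(2·22) ≡ 23/13. 13⁻¹ ≡ 12 (mod 31), so λ ≡ 23·12 ≡ 28.
  x = λ² - 24 - 24 = 784 - 48 ≡ 23; y = λ·(24 - 23) - 22 ≡ 6. → (23, 6)
add G: (23, 6) + (24, 9). λ = (9 - 6)/(24 - 23) ≡ 3/1 mod 31. 1⁻¹ ≡ 1 (mod 31), so λ ≡ 3.
  x = λ² - 23 - 24 = 9 - 47 ≡ 24; y = λ·(23 - 24) - 6 ≡ 22. → (24, 22)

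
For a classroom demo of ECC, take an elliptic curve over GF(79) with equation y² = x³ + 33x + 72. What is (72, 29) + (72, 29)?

(52, 14)

tangent at (72, 29): λ = (3·72² + 33)/(2·29) ≡ 22/58. 58⁻¹ ≡ 15 (mod 79), so λ ≡ 22·15 ≡ 14.
  x = λ² - 72 - 72 = 196 - 144 ≡ 52; y = λ·(72 - 52) - 29 ≡ 14. → (52, 14)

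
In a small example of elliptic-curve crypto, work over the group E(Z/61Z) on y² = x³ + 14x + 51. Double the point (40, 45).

tangent at (40, 45): λ = (3·40² + 14)/(2·45) ≡ 56/29. 29⁻¹ ≡ 40 (mod 61) since 29·40 = 1160 ≡ 1, so λ ≡ 56·40 ≡ 44.
  x = λ² - 40 - 40 = 1936 - 80 ≡ 26; y = λ·(40 - 26) - 45 ≡ 22. → (26, 22)

(26, 22)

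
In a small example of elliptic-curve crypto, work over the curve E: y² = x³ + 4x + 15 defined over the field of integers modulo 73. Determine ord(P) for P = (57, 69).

6

2P: tangent at (57, 69): λ = (3·57² + 4)/(2·69) ≡ 42/65. 65⁻¹ ≡ 9 (mod 73) since 65·9 = 585 ≡ 1, so λ ≡ 42·9 ≡ 13.
  x = λ² - 57 - 57 = 169 - 114 ≡ 55; y = λ·(57 - 55) - 69 ≡ 30. → (55, 30)
3P: (55, 30) + (57, 69). λ = (69 - 30)/(57 - 55) ≡ 39/2 mod 73. 2⁻¹ ≡ 37 (mod 73), so λ ≡ 56.
  x = λ² - 55 - 57 = 3136 - 112 ≡ 31; y = λ·(55 - 31) - 30 ≡ 0. → (31, 0)
4P: (31, 0) + (57, 69). λ = (69 - 0)/(57 - 31) ≡ 69/26 mod 73. 26⁻¹ ≡ 59 (mod 73), so λ ≡ 56.
  x = λ² - 31 - 57 = 3136 - 88 ≡ 55; y = λ·(31 - 55) - 0 ≡ 43. → (55, 43)
5P: (55, 43) + (57, 69). λ = (69 - 43)/(57 - 55) ≡ 26/2 mod 73. 2⁻¹ ≡ 37 (mod 73) since 2·37 = 74 ≡ 1, so λ ≡ 13.
  x = λ² - 55 - 57 = 169 - 112 ≡ 57; y = λ·(55 - 57) - 43 ≡ 4. → (57, 4)
6P: (57, 4) + (57, 69): same x and y₁ ≡ -y₂, so the sum is 𝒪.
6P = 𝒪, so the order is 6.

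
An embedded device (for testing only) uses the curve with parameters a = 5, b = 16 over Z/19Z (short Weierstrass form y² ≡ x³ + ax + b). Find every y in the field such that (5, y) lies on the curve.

x³ + 5x + 16 = 166 ≡ 14 (mod 19).
14 is a non-residue mod 19; no y exists.

none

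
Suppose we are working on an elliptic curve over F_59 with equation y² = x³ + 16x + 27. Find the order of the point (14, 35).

2P: tangent at (14, 35): λ = (3·14² + 16)/(2·35) ≡ 14/11. 11⁻¹ ≡ 43 (mod 59), so λ ≡ 14·43 ≡ 12.
  x = λ² - 14 - 14 = 144 - 28 ≡ 57; y = λ·(14 - 57) - 35 ≡ 39. → (57, 39)
3P: (57, 39) + (14, 35). λ = (35 - 39)/(14 - 57) ≡ 55/16 mod 59. 16⁻¹ ≡ 48 (mod 59) since 16·48 = 768 ≡ 1, so λ ≡ 44.
  x = λ² - 57 - 14 = 1936 - 71 ≡ 36; y = λ·(57 - 36) - 39 ≡ 0. → (36, 0)
4P: (36, 0) + (14, 35). λ = (35 - 0)/(14 - 36) ≡ 35/37 mod 59. 37⁻¹ ≡ 8 (mod 59) since 37·8 = 296 ≡ 1, so λ ≡ 44.
  x = λ² - 36 - 14 = 1936 - 50 ≡ 57; y = λ·(36 - 57) - 0 ≡ 20. → (57, 20)
5P: (57, 20) + (14, 35). λ = (35 - 20)/(14 - 57) ≡ 15/16 mod 59. 16⁻¹ ≡ 48 (mod 59), so λ ≡ 12.
  x = λ² - 57 - 14 = 144 - 71 ≡ 14; y = λ·(57 - 14) - 20 ≡ 24. → (14, 24)
6P: (14, 24) + (14, 35): same x and y₁ ≡ -y₂, so the sum is the point at infinity.
6P = the point at infinity, so the order is 6.

6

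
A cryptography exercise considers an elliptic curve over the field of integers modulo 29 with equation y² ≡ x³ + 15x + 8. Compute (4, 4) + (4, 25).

O

The two points share x = 4 and their y-coordinates satisfy 4 + 25 ≡ 0 (mod 29), so they are inverses. Their sum is O.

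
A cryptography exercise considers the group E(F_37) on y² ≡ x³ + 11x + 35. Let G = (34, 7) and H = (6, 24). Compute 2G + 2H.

First 2G:
Repeated addition: build up to 2G.
2G: tangent at (34, 7): λ = (3·34² + 11)/(2·7) ≡ 1/14. 14⁻¹ ≡ 8 (mod 37), so λ ≡ 1·8 ≡ 8.
  x = λ² - 34 - 34 = 64 - 68 ≡ 33; y = λ·(34 - 33) - 7 ≡ 1. → (33, 1)
2G = (33, 1).
Next 2H:
Repeated addition: build up to 2H.
2H: tangent at (6, 24): λ = (3·6² + 11)/(2·24) ≡ 8/11. 11⁻¹ ≡ 27 (mod 37), so λ ≡ 8·27 ≡ 31.
  x = λ² - 6 - 6 = 961 - 12 ≡ 24; y = λ·(6 - 24) - 24 ≡ 10. → (24, 10)
2H = (24, 10).
Finally 2G + 2H:
(33, 1) + (24, 10). λ = (10 - 1)/(24 - 33) ≡ 9/28 mod 37. 28⁻¹ ≡ 4 (mod 37), so λ ≡ 36.
  x = λ² - 33 - 24 = 1296 - 57 ≡ 18; y = λ·(33 - 18) - 1 ≡ 21. → (18, 21)

(18, 21)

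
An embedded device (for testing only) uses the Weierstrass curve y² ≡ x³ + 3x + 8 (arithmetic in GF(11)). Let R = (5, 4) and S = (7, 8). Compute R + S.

(3, 0)

(5, 4) + (7, 8). λ = (8 - 4)/(7 - 5) ≡ 4/2 mod 11. 2⁻¹ ≡ 6 (mod 11), so λ ≡ 2.
  x = λ² - 5 - 7 = 4 - 12 ≡ 3; y = λ·(5 - 3) - 4 ≡ 0. → (3, 0)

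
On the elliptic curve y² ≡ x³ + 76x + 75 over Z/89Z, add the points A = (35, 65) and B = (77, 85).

(41, 72)

(35, 65) + (77, 85). λ = (85 - 65)/(77 - 35) ≡ 20/42 mod 89. 42⁻¹ ≡ 53 (mod 89), so λ ≡ 81.
  x = λ² - 35 - 77 = 6561 - 112 ≡ 41; y = λ·(35 - 41) - 65 ≡ 72. → (41, 72)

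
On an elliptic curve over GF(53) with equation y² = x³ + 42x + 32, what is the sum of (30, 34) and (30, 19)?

O

The two points share x = 30 and their y-coordinates satisfy 34 + 19 ≡ 0 (mod 53), so they are inverses. Their sum is O.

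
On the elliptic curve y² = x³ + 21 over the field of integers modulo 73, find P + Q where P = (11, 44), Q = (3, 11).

(11, 44) + (3, 11). λ = (11 - 44)/(3 - 11) ≡ 40/65 mod 73. 65⁻¹ ≡ 9 (mod 73), so λ ≡ 68.
  x = λ² - 11 - 3 = 4624 - 14 ≡ 11; y = λ·(11 - 11) - 44 ≡ 29. → (11, 29)

(11, 29)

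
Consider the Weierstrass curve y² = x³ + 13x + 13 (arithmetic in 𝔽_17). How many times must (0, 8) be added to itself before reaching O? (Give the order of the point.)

2P: tangent at (0, 8): λ = (3·0² + 13)/(2·8) ≡ 13/16. 16⁻¹ ≡ 16 (mod 17), so λ ≡ 13·16 ≡ 4.
  x = λ² - 0 - 0 = 16 - 0 ≡ 16; y = λ·(0 - 16) - 8 ≡ 13. → (16, 13)
3P: (16, 13) + (0, 8). λ = (8 - 13)/(0 - 16) ≡ 12/1 mod 17. 1⁻¹ ≡ 1 (mod 17), so λ ≡ 12.
  x = λ² - 16 - 0 = 144 - 16 ≡ 9; y = λ·(16 - 9) - 13 ≡ 3. → (9, 3)
4P: (9, 3) + (0, 8). λ = (8 - 3)/(0 - 9) ≡ 5/8 mod 17. 8⁻¹ ≡ 15 (mod 17), so λ ≡ 7.
  x = λ² - 9 - 0 = 49 - 9 ≡ 6; y = λ·(9 - 6) - 3 ≡ 1. → (6, 1)
5P: (6, 1) + (0, 8). λ = (8 - 1)/(0 - 6) ≡ 7/11 mod 17. 11⁻¹ ≡ 14 (mod 17), so λ ≡ 13.
  x = λ² - 6 - 0 = 169 - 6 ≡ 10; y = λ·(6 - 10) - 1 ≡ 15. → (10, 15)
6P: (10, 15) + (0, 8). λ = (8 - 15)/(0 - 10) ≡ 10/7 mod 17. 7⁻¹ ≡ 5 (mod 17), so λ ≡ 16.
  x = λ² - 10 - 0 = 256 - 10 ≡ 8; y = λ·(10 - 8) - 15 ≡ 0. → (8, 0)
7P: (8, 0) + (0, 8). λ = (8 - 0)/(0 - 8) ≡ 8/9 mod 17. 9⁻¹ ≡ 2 (mod 17), so λ ≡ 16.
  x = λ² - 8 - 0 = 256 - 8 ≡ 10; y = λ·(8 - 10) - 0 ≡ 2. → (10, 2)
8P: (10, 2) + (0, 8). λ = (8 - 2)/(0 - 10) ≡ 6/7 mod 17. 7⁻¹ ≡ 5 (mod 17), so λ ≡ 13.
  x = λ² - 10 - 0 = 169 - 10 ≡ 6; y = λ·(10 - 6) - 2 ≡ 16. → (6, 16)
9P: (6, 16) + (0, 8). λ = (8 - 16)/(0 - 6) ≡ 9/11 mod 17. 11⁻¹ ≡ 14 (mod 17) since 11·14 = 154 ≡ 1, so λ ≡ 7.
  x = λ² - 6 - 0 = 49 - 6 ≡ 9; y = λ·(6 - 9) - 16 ≡ 14. → (9, 14)
10P: (9, 14) + (0, 8). λ = (8 - 14)/(0 - 9) ≡ 11/8 mod 17. 8⁻¹ ≡ 15 (mod 17), so λ ≡ 12.
  x = λ² - 9 - 0 = 144 - 9 ≡ 16; y = λ·(9 - 16) - 14 ≡ 4. → (16, 4)
11P: (16, 4) + (0, 8). λ = (8 - 4)/(0 - 16) ≡ 4/1 mod 17. 1⁻¹ ≡ 1 (mod 17), so λ ≡ 4.
  x = λ² - 16 - 0 = 16 - 16 ≡ 0; y = λ·(16 - 0) - 4 ≡ 9. → (0, 9)
12P: (0, 9) + (0, 8): same x and y₁ ≡ -y₂, so the sum is O.
12P = O, so the order is 12.

12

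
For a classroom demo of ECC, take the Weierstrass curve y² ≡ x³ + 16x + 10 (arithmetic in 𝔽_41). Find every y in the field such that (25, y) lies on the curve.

x³ + 16x + 10 = 16035 ≡ 4 (mod 41).
Square roots of 4 mod 41: 2 and 39 (since 2² = 4 ≡ 4).

2, 39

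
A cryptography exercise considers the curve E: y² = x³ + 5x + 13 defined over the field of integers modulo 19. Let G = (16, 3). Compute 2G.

tangent at (16, 3): λ = (3·16² + 5)/(2·3) ≡ 13/6. 6⁻¹ ≡ 16 (mod 19), so λ ≡ 13·16 ≡ 18.
  x = λ² - 16 - 16 = 324 - 32 ≡ 7; y = λ·(16 - 7) - 3 ≡ 7. → (7, 7)

(7, 7)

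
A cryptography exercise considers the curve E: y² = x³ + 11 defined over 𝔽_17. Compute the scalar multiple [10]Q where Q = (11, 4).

Repeated addition: build up to 10Q.
2Q: tangent at (11, 4): λ = (3·11² + 0)/(2·4) ≡ 6/8. 8⁻¹ ≡ 15 (mod 17) since 8·15 = 120 ≡ 1, so λ ≡ 6·15 ≡ 5.
  x = λ² - 11 - 11 = 25 - 22 ≡ 3; y = λ·(11 - 3) - 4 ≡ 2. → (3, 2)
3Q: (3, 2) + (11, 4). λ = (4 - 2)/(11 - 3) ≡ 2/8 mod 17. 8⁻¹ ≡ 15 (mod 17) since 8·15 = 120 ≡ 1, so λ ≡ 13.
  x = λ² - 3 - 11 = 169 - 14 ≡ 2; y = λ·(3 - 2) - 2 ≡ 11. → (2, 11)
4Q: (2, 11) + (11, 4). λ = (4 - 11)/(11 - 2) ≡ 10/9 mod 17. 9⁻¹ ≡ 2 (mod 17), so λ ≡ 3.
  x = λ² - 2 - 11 = 9 - 13 ≡ 13; y = λ·(2 - 13) - 11 ≡ 7. → (13, 7)
5Q: (13, 7) + (11, 4). λ = (4 - 7)/(11 - 13) ≡ 14/15 mod 17. 15⁻¹ ≡ 8 (mod 17), so λ ≡ 10.
  x = λ² - 13 - 11 = 100 - 24 ≡ 8; y = λ·(13 - 8) - 7 ≡ 9. → (8, 9)
6Q: (8, 9) + (11, 4). λ = (4 - 9)/(11 - 8) ≡ 12/3 mod 17. 3⁻¹ ≡ 6 (mod 17), so λ ≡ 4.
  x = λ² - 8 - 11 = 16 - 19 ≡ 14; y = λ·(8 - 14) - 9 ≡ 1. → (14, 1)
7Q: (14, 1) + (11, 4). λ = (4 - 1)/(11 - 14) ≡ 3/14 mod 17. 14⁻¹ ≡ 11 (mod 17), so λ ≡ 16.
  x = λ² - 14 - 11 = 256 - 25 ≡ 10; y = λ·(14 - 10) - 1 ≡ 12. → (10, 12)
8Q: (10, 12) + (11, 4). λ = (4 - 12)/(11 - 10) ≡ 9/1 mod 17. 1⁻¹ ≡ 1 (mod 17), so λ ≡ 9.
  x = λ² - 10 - 11 = 81 - 21 ≡ 9; y = λ·(10 - 9) - 12 ≡ 14. → (9, 14)
9Q: (9, 14) + (11, 4). λ = (4 - 14)/(11 - 9) ≡ 7/2 mod 17. 2⁻¹ ≡ 9 (mod 17), so λ ≡ 12.
  x = λ² - 9 - 11 = 144 - 20 ≡ 5; y = λ·(9 - 5) - 14 ≡ 0. → (5, 0)
10Q: (5, 0) + (11, 4). λ = (4 - 0)/(11 - 5) ≡ 4/6 mod 17. 6⁻¹ ≡ 3 (mod 17) since 6·3 = 18 ≡ 1, so λ ≡ 12.
  x = λ² - 5 - 11 = 144 - 16 ≡ 9; y = λ·(5 - 9) - 0 ≡ 3. → (9, 3)

(9, 3)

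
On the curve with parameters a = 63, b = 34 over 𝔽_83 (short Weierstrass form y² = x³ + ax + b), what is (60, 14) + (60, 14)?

(33, 6)

tangent at (60, 14): λ = (3·60² + 63)/(2·14) ≡ 73/28. 28⁻¹ ≡ 3 (mod 83) since 28·3 = 84 ≡ 1, so λ ≡ 73·3 ≡ 53.
  x = λ² - 60 - 60 = 2809 - 120 ≡ 33; y = λ·(60 - 33) - 14 ≡ 6. → (33, 6)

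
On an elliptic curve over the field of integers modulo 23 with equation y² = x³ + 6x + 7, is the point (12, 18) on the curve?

no

y² = 18² ≡ 2; x³ + 6x + 7 = 1807 ≡ 13 (mod 23). 2 ≠ 13.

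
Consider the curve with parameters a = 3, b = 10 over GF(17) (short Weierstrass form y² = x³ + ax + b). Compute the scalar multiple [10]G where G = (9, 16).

(8, 11)

Double-and-add on 10 = (1010)₂. Start with G = (9, 16) for the leading 1-bit.
double: tangent at (9, 16): λ = (3·9² + 3)/(2·16) ≡ 8/15. 15⁻¹ ≡ 8 (mod 17), so λ ≡ 8·8 ≡ 13.
  x = λ² - 9 - 9 = 169 - 18 ≡ 15; y = λ·(9 - 15) - 16 ≡ 8. → (15, 8)
double: tangent at (15, 8): λ = (3·15² + 3)/(2·8) ≡ 15/16. 16⁻¹ ≡ 16 (mod 17), so λ ≡ 15·16 ≡ 2.
  x = λ² - 15 - 15 = 4 - 30 ≡ 8; y = λ·(15 - 8) - 8 ≡ 6. → (8, 6)
add G: (8, 6) + (9, 16). λ = (16 - 6)/(9 - 8) ≡ 10/1 mod 17. 1⁻¹ ≡ 1 (mod 17), so λ ≡ 10.
  x = λ² - 8 - 9 = 100 - 17 ≡ 15; y = λ·(8 - 15) - 6 ≡ 9. → (15, 9)
double: tangent at (15, 9): λ = (3·15² + 3)/(2·9) ≡ 15/1. 1⁻¹ ≡ 1 (mod 17) since 1·1 = 1 ≡ 1, so λ ≡ 15·1 ≡ 15.
  x = λ² - 15 - 15 = 225 - 30 ≡ 8; y = λ·(15 - 8) - 9 ≡ 11. → (8, 11)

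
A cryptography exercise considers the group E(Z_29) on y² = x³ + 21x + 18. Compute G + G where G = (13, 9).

tangent at (13, 9): λ = (3·13² + 21)/(2·9) ≡ 6/18. 18⁻¹ ≡ 21 (mod 29), so λ ≡ 6·21 ≡ 10.
  x = λ² - 13 - 13 = 100 - 26 ≡ 16; y = λ·(13 - 16) - 9 ≡ 19. → (16, 19)

(16, 19)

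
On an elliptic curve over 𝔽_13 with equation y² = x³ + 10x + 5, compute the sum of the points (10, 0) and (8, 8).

(11, 4)

(10, 0) + (8, 8). λ = (8 - 0)/(8 - 10) ≡ 8/11 mod 13. 11⁻¹ ≡ 6 (mod 13), so λ ≡ 9.
  x = λ² - 10 - 8 = 81 - 18 ≡ 11; y = λ·(10 - 11) - 0 ≡ 4. → (11, 4)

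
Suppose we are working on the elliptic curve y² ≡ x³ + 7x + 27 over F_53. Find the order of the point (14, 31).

10

2P: tangent at (14, 31): λ = (3·14² + 7)/(2·31) ≡ 12/9. 9⁻¹ ≡ 6 (mod 53), so λ ≡ 12·6 ≡ 19.
  x = λ² - 14 - 14 = 361 - 28 ≡ 15; y = λ·(14 - 15) - 31 ≡ 3. → (15, 3)
3P: (15, 3) + (14, 31). λ = (31 - 3)/(14 - 15) ≡ 28/52 mod 53. 52⁻¹ ≡ 52 (mod 53), so λ ≡ 25.
  x = λ² - 15 - 14 = 625 - 29 ≡ 13; y = λ·(15 - 13) - 3 ≡ 47. → (13, 47)
4P: (13, 47) + (14, 31). λ = (31 - 47)/(14 - 13) ≡ 37/1 mod 53. 1⁻¹ ≡ 1 (mod 53), so λ ≡ 37.
  x = λ² - 13 - 14 = 1369 - 27 ≡ 17; y = λ·(13 - 17) - 47 ≡ 17. → (17, 17)
5P: (17, 17) + (14, 31). λ = (31 - 17)/(14 - 17) ≡ 14/50 mod 53. 50⁻¹ ≡ 35 (mod 53), so λ ≡ 13.
  x = λ² - 17 - 14 = 169 - 31 ≡ 32; y = λ·(17 - 32) - 17 ≡ 0. → (32, 0)
6P: (32, 0) + (14, 31). λ = (31 - 0)/(14 - 32) ≡ 31/35 mod 53. 35⁻¹ ≡ 50 (mod 53) since 35·50 = 1750 ≡ 1, so λ ≡ 13.
  x = λ² - 32 - 14 = 169 - 46 ≡ 17; y = λ·(32 - 17) - 0 ≡ 36. → (17, 36)
7P: (17, 36) + (14, 31). λ = (31 - 36)/(14 - 17) ≡ 48/50 mod 53. 50⁻¹ ≡ 35 (mod 53) since 50·35 = 1750 ≡ 1, so λ ≡ 37.
  x = λ² - 17 - 14 = 1369 - 31 ≡ 13; y = λ·(17 - 13) - 36 ≡ 6. → (13, 6)
8P: (13, 6) + (14, 31). λ = (31 - 6)/(14 - 13) ≡ 25/1 mod 53. 1⁻¹ ≡ 1 (mod 53), so λ ≡ 25.
  x = λ² - 13 - 14 = 625 - 27 ≡ 15; y = λ·(13 - 15) - 6 ≡ 50. → (15, 50)
9P: (15, 50) + (14, 31). λ = (31 - 50)/(14 - 15) ≡ 34/52 mod 53. 52⁻¹ ≡ 52 (mod 53), so λ ≡ 19.
  x = λ² - 15 - 14 = 361 - 29 ≡ 14; y = λ·(15 - 14) - 50 ≡ 22. → (14, 22)
10P: (14, 22) + (14, 31): same x and y₁ ≡ -y₂, so the sum is 𝒪.
10P = 𝒪, so the order is 10.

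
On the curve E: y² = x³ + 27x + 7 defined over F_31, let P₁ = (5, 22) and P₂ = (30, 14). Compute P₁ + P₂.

(15, 6)

(5, 22) + (30, 14). λ = (14 - 22)/(30 - 5) ≡ 23/25 mod 31. 25⁻¹ ≡ 5 (mod 31), so λ ≡ 22.
  x = λ² - 5 - 30 = 484 - 35 ≡ 15; y = λ·(5 - 15) - 22 ≡ 6. → (15, 6)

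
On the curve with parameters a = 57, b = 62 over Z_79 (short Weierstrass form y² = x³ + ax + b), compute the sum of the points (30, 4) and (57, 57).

(30, 4) + (57, 57). λ = (57 - 4)/(57 - 30) ≡ 53/27 mod 79. 27⁻¹ ≡ 41 (mod 79), so λ ≡ 40.
  x = λ² - 30 - 57 = 1600 - 87 ≡ 12; y = λ·(30 - 12) - 4 ≡ 5. → (12, 5)

(12, 5)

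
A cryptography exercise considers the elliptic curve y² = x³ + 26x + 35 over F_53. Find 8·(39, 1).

(45, 2)

Write G = (39, 1).
Double-and-add on 8 = (1000)₂. Start with G = (39, 1) for the leading 1-bit.
double: tangent at (39, 1): λ = (3·39² + 26)/(2·1) ≡ 31/2. 2⁻¹ ≡ 27 (mod 53) since 2·27 = 54 ≡ 1, so λ ≡ 31·27 ≡ 42.
  x = λ² - 39 - 39 = 1764 - 78 ≡ 43; y = λ·(39 - 43) - 1 ≡ 43. → (43, 43)
double: tangent at (43, 43): λ = (3·43² + 26)/(2·43) ≡ 8/33. 33⁻¹ ≡ 45 (mod 53), so λ ≡ 8·45 ≡ 42.
  x = λ² - 43 - 43 = 1764 - 86 ≡ 35; y = λ·(43 - 35) - 43 ≡ 28. → (35, 28)
double: tangent at (35, 28): λ = (3·35² + 26)/(2·28) ≡ 44/3. 3⁻¹ ≡ 18 (mod 53), so λ ≡ 44·18 ≡ 50.
  x = λ² - 35 - 35 = 2500 - 70 ≡ 45; y = λ·(35 - 45) - 28 ≡ 2. → (45, 2)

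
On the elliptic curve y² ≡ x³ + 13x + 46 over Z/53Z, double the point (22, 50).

tangent at (22, 50): λ = (3·22² + 13)/(2·50) ≡ 34/47. 47⁻¹ ≡ 44 (mod 53), so λ ≡ 34·44 ≡ 12.
  x = λ² - 22 - 22 = 144 - 44 ≡ 47; y = λ·(22 - 47) - 50 ≡ 21. → (47, 21)

(47, 21)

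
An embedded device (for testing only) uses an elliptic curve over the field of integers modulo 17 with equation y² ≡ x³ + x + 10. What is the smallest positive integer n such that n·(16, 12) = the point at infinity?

6

2P: tangent at (16, 12): λ = (3·16² + 1)/(2·12) ≡ 4/7. 7⁻¹ ≡ 5 (mod 17), so λ ≡ 4·5 ≡ 3.
  x = λ² - 16 - 16 = 9 - 32 ≡ 11; y = λ·(16 - 11) - 12 ≡ 3. → (11, 3)
3P: (11, 3) + (16, 12). λ = (12 - 3)/(16 - 11) ≡ 9/5 mod 17. 5⁻¹ ≡ 7 (mod 17) since 5·7 = 35 ≡ 1, so λ ≡ 12.
  x = λ² - 11 - 16 = 144 - 27 ≡ 15; y = λ·(11 - 15) - 3 ≡ 0. → (15, 0)
4P: (15, 0) + (16, 12). λ = (12 - 0)/(16 - 15) ≡ 12/1 mod 17. 1⁻¹ ≡ 1 (mod 17), so λ ≡ 12.
  x = λ² - 15 - 16 = 144 - 31 ≡ 11; y = λ·(15 - 11) - 0 ≡ 14. → (11, 14)
5P: (11, 14) + (16, 12). λ = (12 - 14)/(16 - 11) ≡ 15/5 mod 17. 5⁻¹ ≡ 7 (mod 17), so λ ≡ 3.
  x = λ² - 11 - 16 = 9 - 27 ≡ 16; y = λ·(11 - 16) - 14 ≡ 5. → (16, 5)
6P: (16, 5) + (16, 12): same x and y₁ ≡ -y₂, so the sum is the point at infinity.
6P = the point at infinity, so the order is 6.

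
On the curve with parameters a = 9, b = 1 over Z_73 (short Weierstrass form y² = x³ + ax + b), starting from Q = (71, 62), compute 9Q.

Repeated addition: build up to 9Q.
2Q: tangent at (71, 62): λ = (3·71² + 9)/(2·62) ≡ 21/51. 51⁻¹ ≡ 63 (mod 73) since 51·63 = 3213 ≡ 1, so λ ≡ 21·63 ≡ 9.
  x = λ² - 71 - 71 = 81 - 142 ≡ 12; y = λ·(71 - 12) - 62 ≡ 31. → (12, 31)
3Q: (12, 31) + (71, 62). λ = (62 - 31)/(71 - 12) ≡ 31/59 mod 73. 59⁻¹ ≡ 26 (mod 73) since 59·26 = 1534 ≡ 1, so λ ≡ 3.
  x = λ² - 12 - 71 = 9 - 83 ≡ 72; y = λ·(12 - 72) - 31 ≡ 8. → (72, 8)
4Q: (72, 8) + (71, 62). λ = (62 - 8)/(71 - 72) ≡ 54/72 mod 73. 72⁻¹ ≡ 72 (mod 73) since 72·72 = 5184 ≡ 1, so λ ≡ 19.
  x = λ² - 72 - 71 = 361 - 143 ≡ 72; y = λ·(72 - 72) - 8 ≡ 65. → (72, 65)
5Q: (72, 65) + (71, 62). λ = (62 - 65)/(71 - 72) ≡ 70/72 mod 73. 72⁻¹ ≡ 72 (mod 73), so λ ≡ 3.
  x = λ² - 72 - 71 = 9 - 143 ≡ 12; y = λ·(72 - 12) - 65 ≡ 42. → (12, 42)
6Q: (12, 42) + (71, 62). λ = (62 - 42)/(71 - 12) ≡ 20/59 mod 73. 59⁻¹ ≡ 26 (mod 73), so λ ≡ 9.
  x = λ² - 12 - 71 = 81 - 83 ≡ 71; y = λ·(12 - 71) - 42 ≡ 11. → (71, 11)
7Q: (71, 11) + (71, 62): same x and y₁ ≡ -y₂, so the sum is 𝒪.
8Q: 𝒪 + (71, 62) = (71, 62) (identity).
9Q: tangent at (71, 62): λ = (3·71² + 9)/(2·62) ≡ 21/51. 51⁻¹ ≡ 63 (mod 73) since 51·63 = 3213 ≡ 1, so λ ≡ 21·63 ≡ 9.
  x = λ² - 71 - 71 = 81 - 142 ≡ 12; y = λ·(71 - 12) - 62 ≡ 31. → (12, 31)

(12, 31)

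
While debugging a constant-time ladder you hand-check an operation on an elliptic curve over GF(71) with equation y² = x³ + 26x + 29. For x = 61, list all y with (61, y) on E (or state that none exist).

x³ + 26x + 29 = 228596 ≡ 47 (mod 71).
47 is a non-residue mod 71; no y exists.

none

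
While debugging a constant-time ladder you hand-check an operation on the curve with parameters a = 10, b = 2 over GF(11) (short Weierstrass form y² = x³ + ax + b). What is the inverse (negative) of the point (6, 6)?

(6, 5)

-(6, 6) = (6, -6 mod 11) = (6, 5).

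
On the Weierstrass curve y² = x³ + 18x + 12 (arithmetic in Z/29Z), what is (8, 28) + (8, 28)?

(18, 7)

tangent at (8, 28): λ = (3·8² + 18)/(2·28) ≡ 7/27. 27⁻¹ ≡ 14 (mod 29), so λ ≡ 7·14 ≡ 11.
  x = λ² - 8 - 8 = 121 - 16 ≡ 18; y = λ·(8 - 18) - 28 ≡ 7. → (18, 7)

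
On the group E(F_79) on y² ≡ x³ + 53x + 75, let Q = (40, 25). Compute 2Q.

(48, 77)

tangent at (40, 25): λ = (3·40² + 53)/(2·25) ≡ 34/50. 50⁻¹ ≡ 49 (mod 79), so λ ≡ 34·49 ≡ 7.
  x = λ² - 40 - 40 = 49 - 80 ≡ 48; y = λ·(40 - 48) - 25 ≡ 77. → (48, 77)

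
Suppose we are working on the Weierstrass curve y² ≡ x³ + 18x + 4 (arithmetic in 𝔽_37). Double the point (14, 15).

tangent at (14, 15): λ = (3·14² + 18)/(2·15) ≡ 14/30. 30⁻¹ ≡ 21 (mod 37), so λ ≡ 14·21 ≡ 35.
  x = λ² - 14 - 14 = 1225 - 28 ≡ 13; y = λ·(14 - 13) - 15 ≡ 20. → (13, 20)

(13, 20)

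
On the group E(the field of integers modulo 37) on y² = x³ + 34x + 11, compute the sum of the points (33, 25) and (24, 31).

(1, 3)

(33, 25) + (24, 31). λ = (31 - 25)/(24 - 33) ≡ 6/28 mod 37. 28⁻¹ ≡ 4 (mod 37), so λ ≡ 24.
  x = λ² - 33 - 24 = 576 - 57 ≡ 1; y = λ·(33 - 1) - 25 ≡ 3. → (1, 3)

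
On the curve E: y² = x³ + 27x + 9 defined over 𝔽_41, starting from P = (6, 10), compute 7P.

Double-and-add on 7 = (111)₂. Start with P = (6, 10) for the leading 1-bit.
double: tangent at (6, 10): λ = (3·6² + 27)/(2·10) ≡ 12/20. 20⁻¹ ≡ 39 (mod 41) since 20·39 = 780 ≡ 1, so λ ≡ 12·39 ≡ 17.
  x = λ² - 6 - 6 = 289 - 12 ≡ 31; y = λ·(6 - 31) - 10 ≡ 16. → (31, 16)
add P: (31, 16) + (6, 10). λ = (10 - 16)/(6 - 31) ≡ 35/16 mod 41. 16⁻¹ ≡ 18 (mod 41), so λ ≡ 15.
  x = λ² - 31 - 6 = 225 - 37 ≡ 24; y = λ·(31 - 24) - 16 ≡ 7. → (24, 7)
double: tangent at (24, 7): λ = (3·24² + 27)/(2·7) ≡ 33/14. 14⁻¹ ≡ 3 (mod 41) since 14·3 = 42 ≡ 1, so λ ≡ 33·3 ≡ 17.
  x = λ² - 24 - 24 = 289 - 48 ≡ 36; y = λ·(24 - 36) - 7 ≡ 35. → (36, 35)
add P: (36, 35) + (6, 10). λ = (10 - 35)/(6 - 36) ≡ 16/11 mod 41. 11⁻¹ ≡ 15 (mod 41) since 11·15 = 165 ≡ 1, so λ ≡ 35.
  x = λ² - 36 - 6 = 1225 - 42 ≡ 35; y = λ·(36 - 35) - 35 ≡ 0. → (35, 0)

(35, 0)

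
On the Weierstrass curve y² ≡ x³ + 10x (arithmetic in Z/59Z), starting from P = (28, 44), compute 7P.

Double-and-add on 7 = (111)₂. Start with P = (28, 44) for the leading 1-bit.
double: tangent at (28, 44): λ = (3·28² + 10)/(2·44) ≡ 2/29. 29⁻¹ ≡ 57 (mod 59) since 29·57 = 1653 ≡ 1, so λ ≡ 2·57 ≡ 55.
  x = λ² - 28 - 28 = 3025 - 56 ≡ 19; y = λ·(28 - 19) - 44 ≡ 38. → (19, 38)
add P: (19, 38) + (28, 44). λ = (44 - 38)/(28 - 19) ≡ 6/9 mod 59. 9⁻¹ ≡ 46 (mod 59) since 9·46 = 414 ≡ 1, so λ ≡ 40.
  x = λ² - 19 - 28 = 1600 - 47 ≡ 19; y = λ·(19 - 19) - 38 ≡ 21. → (19, 21)
double: tangent at (19, 21): λ = (3·19² + 10)/(2·21) ≡ 31/42. 42⁻¹ ≡ 52 (mod 59) since 42·52 = 2184 ≡ 1, so λ ≡ 31·52 ≡ 19.
  x = λ² - 19 - 19 = 361 - 38 ≡ 28; y = λ·(19 - 28) - 21 ≡ 44. → (28, 44)
add P: tangent at (28, 44): λ = (3·28² + 10)/(2·44) ≡ 2/29. 29⁻¹ ≡ 57 (mod 59), so λ ≡ 2·57 ≡ 55.
  x = λ² - 28 - 28 = 3025 - 56 ≡ 19; y = λ·(28 - 19) - 44 ≡ 38. → (19, 38)

(19, 38)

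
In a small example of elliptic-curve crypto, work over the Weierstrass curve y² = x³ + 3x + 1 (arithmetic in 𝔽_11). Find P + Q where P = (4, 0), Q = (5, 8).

(0, 10)

(4, 0) + (5, 8). λ = (8 - 0)/(5 - 4) ≡ 8/1 mod 11. 1⁻¹ ≡ 1 (mod 11), so λ ≡ 8.
  x = λ² - 4 - 5 = 64 - 9 ≡ 0; y = λ·(4 - 0) - 0 ≡ 10. → (0, 10)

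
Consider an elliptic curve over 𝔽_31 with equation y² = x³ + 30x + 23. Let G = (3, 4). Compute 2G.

tangent at (3, 4): λ = (3·3² + 30)/(2·4) ≡ 26/8. 8⁻¹ ≡ 4 (mod 31) since 8·4 = 32 ≡ 1, so λ ≡ 26·4 ≡ 11.
  x = λ² - 3 - 3 = 121 - 6 ≡ 22; y = λ·(3 - 22) - 4 ≡ 4. → (22, 4)

(22, 4)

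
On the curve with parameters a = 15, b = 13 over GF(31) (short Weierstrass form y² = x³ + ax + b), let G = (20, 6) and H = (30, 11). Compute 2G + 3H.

(6, 3)

First 2G:
Repeated addition: build up to 2G.
2G: tangent at (20, 6): λ = (3·20² + 15)/(2·6) ≡ 6/12. 12⁻¹ ≡ 13 (mod 31), so λ ≡ 6·13 ≡ 16.
  x = λ² - 20 - 20 = 256 - 40 ≡ 30; y = λ·(20 - 30) - 6 ≡ 20. → (30, 20)
2G = (30, 20).
Next 3H:
Repeated addition: build up to 3H.
2H: tangent at (30, 11): λ = (3·30² + 15)/(2·11) ≡ 18/22. 22⁻¹ ≡ 24 (mod 31), so λ ≡ 18·24 ≡ 29.
  x = λ² - 30 - 30 = 841 - 60 ≡ 6; y = λ·(30 - 6) - 11 ≡ 3. → (6, 3)
3H: (6, 3) + (30, 11). λ = (11 - 3)/(30 - 6) ≡ 8/24 mod 31. 24⁻¹ ≡ 22 (mod 31) since 24·22 = 528 ≡ 1, so λ ≡ 21.
  x = λ² - 6 - 30 = 441 - 36 ≡ 2; y = λ·(6 - 2) - 3 ≡ 19. → (2, 19)
3H = (2, 19).
Finally 2G + 3H:
(30, 20) + (2, 19). λ = (19 - 20)/(2 - 30) ≡ 30/3 mod 31. 3⁻¹ ≡ 21 (mod 31), so λ ≡ 10.
  x = λ² - 30 - 2 = 100 - 32 ≡ 6; y = λ·(30 - 6) - 20 ≡ 3. → (6, 3)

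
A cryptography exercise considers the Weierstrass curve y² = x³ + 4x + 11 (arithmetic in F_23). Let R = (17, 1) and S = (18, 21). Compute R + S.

(17, 1) + (18, 21). λ = (21 - 1)/(18 - 17) ≡ 20/1 mod 23. 1⁻¹ ≡ 1 (mod 23), so λ ≡ 20.
  x = λ² - 17 - 18 = 400 - 35 ≡ 20; y = λ·(17 - 20) - 1 ≡ 8. → (20, 8)

(20, 8)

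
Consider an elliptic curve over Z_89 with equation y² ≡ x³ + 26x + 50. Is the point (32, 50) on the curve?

yes

y² = 50² ≡ 8; x³ + 26x + 50 = 33650 ≡ 8 (mod 89). 8 = 8.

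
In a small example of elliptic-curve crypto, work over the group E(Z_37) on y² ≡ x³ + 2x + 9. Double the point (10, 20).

(21, 32)

tangent at (10, 20): λ = (3·10² + 2)/(2·20) ≡ 6/3. 3⁻¹ ≡ 25 (mod 37) since 3·25 = 75 ≡ 1, so λ ≡ 6·25 ≡ 2.
  x = λ² - 10 - 10 = 4 - 20 ≡ 21; y = λ·(10 - 21) - 20 ≡ 32. → (21, 32)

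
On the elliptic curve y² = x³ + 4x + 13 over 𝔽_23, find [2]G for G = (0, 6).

(18, 11)

tangent at (0, 6): λ = (3·0² + 4)/(2·6) ≡ 4/12. 12⁻¹ ≡ 2 (mod 23) since 12·2 = 24 ≡ 1, so λ ≡ 4·2 ≡ 8.
  x = λ² - 0 - 0 = 64 - 0 ≡ 18; y = λ·(0 - 18) - 6 ≡ 11. → (18, 11)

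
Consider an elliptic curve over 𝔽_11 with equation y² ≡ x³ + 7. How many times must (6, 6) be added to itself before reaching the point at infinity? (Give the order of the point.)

6

2P: tangent at (6, 6): λ = (3·6² + 0)/(2·6) ≡ 9/1. 1⁻¹ ≡ 1 (mod 11), so λ ≡ 9·1 ≡ 9.
  x = λ² - 6 - 6 = 81 - 12 ≡ 3; y = λ·(6 - 3) - 6 ≡ 10. → (3, 10)
3P: (3, 10) + (6, 6). λ = (6 - 10)/(6 - 3) ≡ 7/3 mod 11. 3⁻¹ ≡ 4 (mod 11) since 3·4 = 12 ≡ 1, so λ ≡ 6.
  x = λ² - 3 - 6 = 36 - 9 ≡ 5; y = λ·(3 - 5) - 10 ≡ 0. → (5, 0)
4P: (5, 0) + (6, 6). λ = (6 - 0)/(6 - 5) ≡ 6/1 mod 11. 1⁻¹ ≡ 1 (mod 11) since 1·1 = 1 ≡ 1, so λ ≡ 6.
  x = λ² - 5 - 6 = 36 - 11 ≡ 3; y = λ·(5 - 3) - 0 ≡ 1. → (3, 1)
5P: (3, 1) + (6, 6). λ = (6 - 1)/(6 - 3) ≡ 5/3 mod 11. 3⁻¹ ≡ 4 (mod 11) since 3·4 = 12 ≡ 1, so λ ≡ 9.
  x = λ² - 3 - 6 = 81 - 9 ≡ 6; y = λ·(3 - 6) - 1 ≡ 5. → (6, 5)
6P: (6, 5) + (6, 6): same x and y₁ ≡ -y₂, so the sum is the point at infinity.
6P = the point at infinity, so the order is 6.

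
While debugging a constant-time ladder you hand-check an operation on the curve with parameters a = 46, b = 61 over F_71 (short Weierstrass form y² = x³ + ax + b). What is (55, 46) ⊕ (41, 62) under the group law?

(55, 46) + (41, 62). λ = (62 - 46)/(41 - 55) ≡ 16/57 mod 71. 57⁻¹ ≡ 5 (mod 71) since 57·5 = 285 ≡ 1, so λ ≡ 9.
  x = λ² - 55 - 41 = 81 - 96 ≡ 56; y = λ·(55 - 56) - 46 ≡ 16. → (56, 16)

(56, 16)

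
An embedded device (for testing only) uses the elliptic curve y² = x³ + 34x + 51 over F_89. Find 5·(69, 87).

Write G = (69, 87).
Repeated addition: build up to 5G.
2G: tangent at (69, 87): λ = (3·69² + 34)/(2·87) ≡ 77/85. 85⁻¹ ≡ 22 (mod 89), so λ ≡ 77·22 ≡ 3.
  x = λ² - 69 - 69 = 9 - 138 ≡ 49; y = λ·(69 - 49) - 87 ≡ 62. → (49, 62)
3G: (49, 62) + (69, 87). λ = (87 - 62)/(69 - 49) ≡ 25/20 mod 89. 20⁻¹ ≡ 49 (mod 89), so λ ≡ 68.
  x = λ² - 49 - 69 = 4624 - 118 ≡ 56; y = λ·(49 - 56) - 62 ≡ 85. → (56, 85)
4G: (56, 85) + (69, 87). λ = (87 - 85)/(69 - 56) ≡ 2/13 mod 89. 13⁻¹ ≡ 48 (mod 89), so λ ≡ 7.
  x = λ² - 56 - 69 = 49 - 125 ≡ 13; y = λ·(56 - 13) - 85 ≡ 38. → (13, 38)
5G: (13, 38) + (69, 87). λ = (87 - 38)/(69 - 13) ≡ 49/56 mod 89. 56⁻¹ ≡ 62 (mod 89), so λ ≡ 12.
  x = λ² - 13 - 69 = 144 - 82 ≡ 62; y = λ·(13 - 62) - 38 ≡ 86. → (62, 86)

(62, 86)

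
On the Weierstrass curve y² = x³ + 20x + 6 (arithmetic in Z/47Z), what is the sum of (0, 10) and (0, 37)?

The two points share x = 0 and their y-coordinates satisfy 10 + 37 ≡ 0 (mod 47), so they are inverses. Their sum is the point at infinity.

O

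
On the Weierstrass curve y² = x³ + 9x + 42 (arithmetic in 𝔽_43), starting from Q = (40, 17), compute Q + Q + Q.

(4, 23)

Repeated addition: build up to 3Q.
2Q: tangent at (40, 17): λ = (3·40² + 9)/(2·17) ≡ 36/34. 34⁻¹ ≡ 19 (mod 43) since 34·19 = 646 ≡ 1, so λ ≡ 36·19 ≡ 39.
  x = λ² - 40 - 40 = 1521 - 80 ≡ 22; y = λ·(40 - 22) - 17 ≡ 40. → (22, 40)
3Q: (22, 40) + (40, 17). λ = (17 - 40)/(40 - 22) ≡ 20/18 mod 43. 18⁻¹ ≡ 12 (mod 43), so λ ≡ 25.
  x = λ² - 22 - 40 = 625 - 62 ≡ 4; y = λ·(22 - 4) - 40 ≡ 23. → (4, 23)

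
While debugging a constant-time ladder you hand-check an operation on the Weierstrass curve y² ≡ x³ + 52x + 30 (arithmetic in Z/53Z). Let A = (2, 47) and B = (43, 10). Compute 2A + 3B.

First 2A:
Repeated addition: build up to 2A.
2A: tangent at (2, 47): λ = (3·2² + 52)/(2·47) ≡ 11/41. 41⁻¹ ≡ 22 (mod 53), so λ ≡ 11·22 ≡ 30.
  x = λ² - 2 - 2 = 900 - 4 ≡ 48; y = λ·(2 - 48) - 47 ≡ 4. → (48, 4)
2A = (48, 4).
Next 3B:
Repeated addition: build up to 3B.
2B: tangent at (43, 10): λ = (3·43² + 52)/(2·10) ≡ 34/20. 20⁻¹ ≡ 8 (mod 53) since 20·8 = 160 ≡ 1, so λ ≡ 34·8 ≡ 7.
  x = λ² - 43 - 43 = 49 - 86 ≡ 16; y = λ·(43 - 16) - 10 ≡ 20. → (16, 20)
3B: (16, 20) + (43, 10). λ = (10 - 20)/(43 - 16) ≡ 43/27 mod 53. 27⁻¹ ≡ 2 (mod 53), so λ ≡ 33.
  x = λ² - 16 - 43 = 1089 - 59 ≡ 23; y = λ·(16 - 23) - 20 ≡ 14. → (23, 14)
3B = (23, 14).
Finally 2A + 3B:
(48, 4) + (23, 14). λ = (14 - 4)/(23 - 48) ≡ 10/28 mod 53. 28⁻¹ ≡ 36 (mod 53) since 28·36 = 1008 ≡ 1, so λ ≡ 42.
  x = λ² - 48 - 23 = 1764 - 71 ≡ 50; y = λ·(48 - 50) - 4 ≡ 18. → (50, 18)

(50, 18)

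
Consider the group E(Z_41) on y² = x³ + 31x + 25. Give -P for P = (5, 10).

-(5, 10) = (5, -10 mod 41) = (5, 31).

(5, 31)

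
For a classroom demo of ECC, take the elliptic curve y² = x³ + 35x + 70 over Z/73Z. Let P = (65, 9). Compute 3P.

(54, 49)

Repeated addition: build up to 3P.
2P: tangent at (65, 9): λ = (3·65² + 35)/(2·9) ≡ 8/18. 18⁻¹ ≡ 69 (mod 73), so λ ≡ 8·69 ≡ 41.
  x = λ² - 65 - 65 = 1681 - 130 ≡ 18; y = λ·(65 - 18) - 9 ≡ 20. → (18, 20)
3P: (18, 20) + (65, 9). λ = (9 - 20)/(65 - 18) ≡ 62/47 mod 73. 47⁻¹ ≡ 14 (mod 73), so λ ≡ 65.
  x = λ² - 18 - 65 = 4225 - 83 ≡ 54; y = λ·(18 - 54) - 20 ≡ 49. → (54, 49)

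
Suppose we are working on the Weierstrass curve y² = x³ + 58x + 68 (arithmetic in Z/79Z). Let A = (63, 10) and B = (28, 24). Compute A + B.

(64, 22)

(63, 10) + (28, 24). λ = (24 - 10)/(28 - 63) ≡ 14/44 mod 79. 44⁻¹ ≡ 9 (mod 79) since 44·9 = 396 ≡ 1, so λ ≡ 47.
  x = λ² - 63 - 28 = 2209 - 91 ≡ 64; y = λ·(63 - 64) - 10 ≡ 22. → (64, 22)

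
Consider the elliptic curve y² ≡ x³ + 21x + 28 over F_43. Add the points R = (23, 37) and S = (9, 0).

(23, 37) + (9, 0). λ = (0 - 37)/(9 - 23) ≡ 6/29 mod 43. 29⁻¹ ≡ 3 (mod 43) since 29·3 = 87 ≡ 1, so λ ≡ 18.
  x = λ² - 23 - 9 = 324 - 32 ≡ 34; y = λ·(23 - 34) - 37 ≡ 23. → (34, 23)

(34, 23)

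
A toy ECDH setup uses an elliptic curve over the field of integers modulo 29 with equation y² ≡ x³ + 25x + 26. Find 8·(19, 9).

Write Q = (19, 9).
Repeated addition: build up to 8Q.
2Q: tangent at (19, 9): λ = (3·19² + 25)/(2·9) ≡ 6/18. 18⁻¹ ≡ 21 (mod 29), so λ ≡ 6·21 ≡ 10.
  x = λ² - 19 - 19 = 100 - 38 ≡ 4; y = λ·(19 - 4) - 9 ≡ 25. → (4, 25)
3Q: (4, 25) + (19, 9). λ = (9 - 25)/(19 - 4) ≡ 13/15 mod 29. 15⁻¹ ≡ 2 (mod 29) since 15·2 = 30 ≡ 1, so λ ≡ 26.
  x = λ² - 4 - 19 = 676 - 23 ≡ 15; y = λ·(4 - 15) - 25 ≡ 8. → (15, 8)
4Q: (15, 8) + (19, 9). λ = (9 - 8)/(19 - 15) ≡ 1/4 mod 29. 4⁻¹ ≡ 22 (mod 29), so λ ≡ 22.
  x = λ² - 15 - 19 = 484 - 34 ≡ 15; y = λ·(15 - 15) - 8 ≡ 21. → (15, 21)
5Q: (15, 21) + (19, 9). λ = (9 - 21)/(19 - 15) ≡ 17/4 mod 29. 4⁻¹ ≡ 22 (mod 29) since 4·22 = 88 ≡ 1, so λ ≡ 26.
  x = λ² - 15 - 19 = 676 - 34 ≡ 4; y = λ·(15 - 4) - 21 ≡ 4. → (4, 4)
6Q: (4, 4) + (19, 9). λ = (9 - 4)/(19 - 4) ≡ 5/15 mod 29. 15⁻¹ ≡ 2 (mod 29), so λ ≡ 10.
  x = λ² - 4 - 19 = 100 - 23 ≡ 19; y = λ·(4 - 19) - 4 ≡ 20. → (19, 20)
7Q: (19, 20) + (19, 9): same x and y₁ ≡ -y₂, so the sum is O.
8Q: O + (19, 9) = (19, 9) (identity).

(19, 9)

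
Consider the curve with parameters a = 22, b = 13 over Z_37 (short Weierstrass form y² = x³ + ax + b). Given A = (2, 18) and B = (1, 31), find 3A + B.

(24, 3)

First 3A:
Repeated addition: build up to 3A.
2A: tangent at (2, 18): λ = (3·2² + 22)/(2·18) ≡ 34/36. 36⁻¹ ≡ 36 (mod 37), so λ ≡ 34·36 ≡ 3.
  x = λ² - 2 - 2 = 9 - 4 ≡ 5; y = λ·(2 - 5) - 18 ≡ 10. → (5, 10)
3A: (5, 10) + (2, 18). λ = (18 - 10)/(2 - 5) ≡ 8/34 mod 37. 34⁻¹ ≡ 12 (mod 37) since 34·12 = 408 ≡ 1, so λ ≡ 22.
  x = λ² - 5 - 2 = 484 - 7 ≡ 33; y = λ·(5 - 33) - 10 ≡ 3. → (33, 3)
3A = (33, 3).
Finally 3A + B:
(33, 3) + (1, 31). λ = (31 - 3)/(1 - 33) ≡ 28/5 mod 37. 5⁻¹ ≡ 15 (mod 37), so λ ≡ 13.
  x = λ² - 33 - 1 = 169 - 34 ≡ 24; y = λ·(33 - 24) - 3 ≡ 3. → (24, 3)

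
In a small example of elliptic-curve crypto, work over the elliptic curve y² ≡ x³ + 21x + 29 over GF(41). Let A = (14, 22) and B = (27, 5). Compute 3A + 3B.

(6, 24)

First 3A:
Repeated addition: build up to 3A.
2A: tangent at (14, 22): λ = (3·14² + 21)/(2·22) ≡ 35/3. 3⁻¹ ≡ 14 (mod 41) since 3·14 = 42 ≡ 1, so λ ≡ 35·14 ≡ 39.
  x = λ² - 14 - 14 = 1521 - 28 ≡ 17; y = λ·(14 - 17) - 22 ≡ 25. → (17, 25)
3A: (17, 25) + (14, 22). λ = (22 - 25)/(14 - 17) ≡ 38/38 mod 41. 38⁻¹ ≡ 27 (mod 41), so λ ≡ 1.
  x = λ² - 17 - 14 = 1 - 31 ≡ 11; y = λ·(17 - 11) - 25 ≡ 22. → (11, 22)
3A = (11, 22).
Next 3B:
Repeated addition: build up to 3B.
2B: tangent at (27, 5): λ = (3·27² + 21)/(2·5) ≡ 35/10. 10⁻¹ ≡ 37 (mod 41) since 10·37 = 370 ≡ 1, so λ ≡ 35·37 ≡ 24.
  x = λ² - 27 - 27 = 576 - 54 ≡ 30; y = λ·(27 - 30) - 5 ≡ 5. → (30, 5)
3B: (30, 5) + (27, 5). λ = (5 - 5)/(27 - 30) ≡ 0/38 mod 41. 38⁻¹ ≡ 27 (mod 41), so λ ≡ 0.
  x = λ² - 30 - 27 = 0 - 57 ≡ 25; y = λ·(30 - 25) - 5 ≡ 36. → (25, 36)
3B = (25, 36).
Finally 3A + 3B:
(11, 22) + (25, 36). λ = (36 - 22)/(25 - 11) ≡ 14/14 mod 41. 14⁻¹ ≡ 3 (mod 41) since 14·3 = 42 ≡ 1, so λ ≡ 1.
  x = λ² - 11 - 25 = 1 - 36 ≡ 6; y = λ·(11 - 6) - 22 ≡ 24. → (6, 24)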